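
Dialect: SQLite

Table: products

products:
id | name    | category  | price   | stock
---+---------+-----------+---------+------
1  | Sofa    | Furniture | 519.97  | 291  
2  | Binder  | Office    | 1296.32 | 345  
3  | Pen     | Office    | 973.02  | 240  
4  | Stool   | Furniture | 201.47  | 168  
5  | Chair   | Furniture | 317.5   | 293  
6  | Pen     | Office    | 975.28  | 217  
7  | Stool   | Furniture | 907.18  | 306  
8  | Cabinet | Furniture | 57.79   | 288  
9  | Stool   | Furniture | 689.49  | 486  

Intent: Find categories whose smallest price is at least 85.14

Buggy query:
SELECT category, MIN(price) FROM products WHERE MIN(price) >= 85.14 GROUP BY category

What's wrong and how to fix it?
Bug: MIN() in WHERE is a misuse of aggregate

Fix: Use HAVING for the per-group MIN condition

Corrected query:
SELECT category, MIN(price) FROM products GROUP BY category HAVING MIN(price) >= 85.14

Result:
category | MIN(price)
---------+-----------
Office   | 973.02    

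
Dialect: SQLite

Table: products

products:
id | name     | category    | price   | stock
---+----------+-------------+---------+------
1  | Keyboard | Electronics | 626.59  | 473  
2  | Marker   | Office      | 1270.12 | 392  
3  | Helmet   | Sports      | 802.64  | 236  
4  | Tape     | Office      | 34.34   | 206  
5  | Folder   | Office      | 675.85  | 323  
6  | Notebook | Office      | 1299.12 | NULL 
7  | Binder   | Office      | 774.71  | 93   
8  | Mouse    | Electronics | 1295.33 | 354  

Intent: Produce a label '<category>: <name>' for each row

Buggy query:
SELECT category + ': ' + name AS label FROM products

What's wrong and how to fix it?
Bug: '+' is numeric addition; on text columns SQLite converts them to 0 instead of concatenating

Fix: Use the || operator for string concatenation

Corrected query:
SELECT category || ': ' || name AS label FROM products

Result:
label                
---------------------
Electronics: Keyboard
Office: Marker       
Sports: Helmet       
Office: Tape         
Office: Folder       
Office: Notebook     
Office: Binder       
Electronics: Mouse   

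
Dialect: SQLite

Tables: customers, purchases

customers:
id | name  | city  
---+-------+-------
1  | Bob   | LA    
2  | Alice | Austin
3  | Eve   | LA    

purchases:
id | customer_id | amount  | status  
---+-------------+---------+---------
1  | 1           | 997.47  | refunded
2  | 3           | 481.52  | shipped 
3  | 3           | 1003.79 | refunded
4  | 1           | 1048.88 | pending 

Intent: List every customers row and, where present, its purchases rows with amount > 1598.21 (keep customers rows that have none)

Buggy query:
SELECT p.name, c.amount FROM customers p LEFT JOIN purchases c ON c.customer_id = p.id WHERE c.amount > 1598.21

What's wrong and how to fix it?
Bug: A WHERE condition on the right-hand table after LEFT JOIN drops unmatched parents

Fix: Move the right-table condition into the ON clause so unmatched parents are kept

Corrected query:
SELECT p.name, c.amount FROM customers p LEFT JOIN purchases c ON c.customer_id = p.id AND c.amount > 1598.21

Result:
name  | amount
------+-------
Bob   | NULL  
Alice | NULL  
Eve   | NULL  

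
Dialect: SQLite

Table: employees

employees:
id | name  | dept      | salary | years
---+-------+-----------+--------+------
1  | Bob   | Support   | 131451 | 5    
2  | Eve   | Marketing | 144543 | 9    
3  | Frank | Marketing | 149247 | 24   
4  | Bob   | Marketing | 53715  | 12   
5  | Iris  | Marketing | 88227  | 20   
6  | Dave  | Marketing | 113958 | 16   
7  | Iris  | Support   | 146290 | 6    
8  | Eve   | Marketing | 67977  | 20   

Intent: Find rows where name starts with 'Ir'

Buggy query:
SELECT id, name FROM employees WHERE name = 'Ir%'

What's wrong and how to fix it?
Bug: Wildcards only work with LIKE; '=' treats '%' as a literal character

Fix: Replace '=' with LIKE so 'Ir%' is treated as a pattern

Corrected query:
SELECT id, name FROM employees WHERE name LIKE 'Ir%'

Result:
id | name
---+-----
5  | Iris
7  | Iris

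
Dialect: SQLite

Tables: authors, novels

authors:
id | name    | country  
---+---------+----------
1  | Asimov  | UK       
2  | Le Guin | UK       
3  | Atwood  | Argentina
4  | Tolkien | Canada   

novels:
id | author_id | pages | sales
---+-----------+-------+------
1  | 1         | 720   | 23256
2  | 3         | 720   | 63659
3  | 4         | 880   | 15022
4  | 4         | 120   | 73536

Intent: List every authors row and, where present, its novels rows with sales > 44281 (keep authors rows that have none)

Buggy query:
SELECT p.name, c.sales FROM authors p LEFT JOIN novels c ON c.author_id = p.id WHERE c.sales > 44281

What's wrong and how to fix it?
Bug: Filtering c.sales in WHERE discards the NULL rows produced by LEFT JOIN, turning it into an inner join

Fix: Move the right-table condition into the ON clause so unmatched parents are kept

Corrected query:
SELECT p.name, c.sales FROM authors p LEFT JOIN novels c ON c.author_id = p.id AND c.sales > 44281

Result:
name    | sales
--------+------
Asimov  | NULL 
Le Guin | NULL 
Atwood  | 63659
Tolkien | 73536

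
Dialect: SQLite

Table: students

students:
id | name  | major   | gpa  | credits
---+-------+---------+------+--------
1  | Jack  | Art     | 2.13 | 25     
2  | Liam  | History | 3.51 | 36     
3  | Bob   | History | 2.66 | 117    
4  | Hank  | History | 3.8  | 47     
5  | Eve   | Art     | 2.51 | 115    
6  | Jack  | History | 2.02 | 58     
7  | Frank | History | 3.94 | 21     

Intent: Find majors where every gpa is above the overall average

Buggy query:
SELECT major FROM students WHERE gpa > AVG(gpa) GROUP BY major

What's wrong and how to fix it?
Bug: AVG() is an aggregate; it can't sit directly in WHERE

Fix: Compute the overall average in a scalar subquery and compare each group's MIN against it in HAVING

Corrected query:
SELECT major FROM students GROUP BY major HAVING MIN(gpa) > (SELECT AVG(gpa) FROM students)

Result:
(no rows)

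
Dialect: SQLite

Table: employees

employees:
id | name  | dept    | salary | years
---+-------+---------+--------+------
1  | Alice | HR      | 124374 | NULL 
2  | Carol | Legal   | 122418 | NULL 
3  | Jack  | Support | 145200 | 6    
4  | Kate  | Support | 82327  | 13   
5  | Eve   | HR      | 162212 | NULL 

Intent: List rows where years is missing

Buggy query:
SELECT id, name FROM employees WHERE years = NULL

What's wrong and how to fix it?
Bug: '= NULL' is always unknown in SQL three-valued logic, so no rows match

Fix: Replace '= NULL' with 'IS NULL'

Corrected query:
SELECT id, name FROM employees WHERE years IS NULL

Result:
id | name 
---+------
1  | Alice
2  | Carol
5  | Eve  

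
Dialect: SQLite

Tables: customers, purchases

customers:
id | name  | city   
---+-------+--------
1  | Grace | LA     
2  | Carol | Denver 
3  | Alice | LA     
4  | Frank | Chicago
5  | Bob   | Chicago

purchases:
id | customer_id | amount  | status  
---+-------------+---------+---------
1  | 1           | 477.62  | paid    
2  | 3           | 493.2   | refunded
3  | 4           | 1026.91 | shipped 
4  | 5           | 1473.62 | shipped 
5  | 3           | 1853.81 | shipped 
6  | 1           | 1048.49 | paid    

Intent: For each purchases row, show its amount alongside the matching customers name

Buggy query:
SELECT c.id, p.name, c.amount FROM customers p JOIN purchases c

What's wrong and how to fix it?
Bug: JOIN with no ON clause produces a cartesian product; every purchases row pairs with every customers row

Fix: Add ON c.customer_id = p.id to the JOIN

Corrected query:
SELECT c.id, p.name, c.amount FROM customers p JOIN purchases c ON c.customer_id = p.id

Result:
id | name  | amount 
---+-------+--------
1  | Grace | 477.62 
2  | Alice | 493.2  
3  | Frank | 1026.91
4  | Bob   | 1473.62
5  | Alice | 1853.81
6  | Grace | 1048.49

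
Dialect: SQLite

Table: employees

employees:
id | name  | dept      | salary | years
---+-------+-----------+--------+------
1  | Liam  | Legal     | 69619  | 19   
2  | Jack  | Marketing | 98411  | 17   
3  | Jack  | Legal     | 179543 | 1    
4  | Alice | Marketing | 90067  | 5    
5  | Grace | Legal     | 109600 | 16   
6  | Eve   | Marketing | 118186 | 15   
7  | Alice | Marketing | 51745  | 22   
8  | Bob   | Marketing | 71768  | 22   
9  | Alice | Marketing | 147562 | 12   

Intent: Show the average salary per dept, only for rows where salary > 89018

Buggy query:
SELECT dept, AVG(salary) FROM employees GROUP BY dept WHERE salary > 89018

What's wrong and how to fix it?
Bug: WHERE cannot follow GROUP BY

Fix: Move the WHERE clause before GROUP BY

Corrected query:
SELECT dept, AVG(salary) FROM employees WHERE salary > 89018 GROUP BY dept

Result:
dept      | AVG(salary)
----------+------------
Legal     | 144571.5   
Marketing | 113556.5   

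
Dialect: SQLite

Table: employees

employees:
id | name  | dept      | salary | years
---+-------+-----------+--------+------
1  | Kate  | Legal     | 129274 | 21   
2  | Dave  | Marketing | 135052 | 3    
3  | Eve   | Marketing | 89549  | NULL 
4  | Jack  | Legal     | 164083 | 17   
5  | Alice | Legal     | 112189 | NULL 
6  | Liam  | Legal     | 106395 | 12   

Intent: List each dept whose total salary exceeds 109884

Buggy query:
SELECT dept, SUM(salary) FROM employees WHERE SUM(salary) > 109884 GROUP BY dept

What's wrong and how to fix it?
Bug: WHERE runs before GROUP BY, so aggregates aren't available there

Fix: Use HAVING (which filters groups after aggregation) instead of WHERE

Corrected query:
SELECT dept, SUM(salary) FROM employees GROUP BY dept HAVING SUM(salary) > 109884

Result:
dept      | SUM(salary)
----------+------------
Legal     | 511941     
Marketing | 224601     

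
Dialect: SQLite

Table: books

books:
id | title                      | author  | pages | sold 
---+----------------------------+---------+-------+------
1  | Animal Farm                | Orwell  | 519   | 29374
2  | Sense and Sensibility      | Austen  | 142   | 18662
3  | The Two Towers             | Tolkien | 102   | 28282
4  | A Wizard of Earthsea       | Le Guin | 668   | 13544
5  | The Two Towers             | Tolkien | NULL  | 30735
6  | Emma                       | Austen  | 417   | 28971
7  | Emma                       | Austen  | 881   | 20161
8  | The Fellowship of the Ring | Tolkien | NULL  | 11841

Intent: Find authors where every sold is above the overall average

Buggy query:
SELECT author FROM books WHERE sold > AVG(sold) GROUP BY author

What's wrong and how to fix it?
Bug: AVG() is an aggregate; it can't sit directly in WHERE

Fix: Compute the overall average in a scalar subquery and compare each group's MIN against it in HAVING

Corrected query:
SELECT author FROM books GROUP BY author HAVING MIN(sold) > (SELECT AVG(sold) FROM books)

Result:
author
------
Orwell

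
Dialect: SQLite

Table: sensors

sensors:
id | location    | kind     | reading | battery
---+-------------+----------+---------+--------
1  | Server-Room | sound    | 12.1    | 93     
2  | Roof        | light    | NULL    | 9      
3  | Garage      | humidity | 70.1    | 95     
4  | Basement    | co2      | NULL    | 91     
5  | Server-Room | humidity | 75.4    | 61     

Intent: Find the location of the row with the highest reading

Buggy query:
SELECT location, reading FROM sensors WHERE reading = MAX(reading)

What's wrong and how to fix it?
Bug: WHERE is evaluated per row; an aggregate over the whole table isn't defined there

Fix: Use a subquery: WHERE reading = (SELECT MAX(reading) FROM sensors)

Corrected query:
SELECT location, reading FROM sensors WHERE reading = (SELECT MAX(reading) FROM sensors)

Result:
location    | reading
------------+--------
Server-Room | 75.4   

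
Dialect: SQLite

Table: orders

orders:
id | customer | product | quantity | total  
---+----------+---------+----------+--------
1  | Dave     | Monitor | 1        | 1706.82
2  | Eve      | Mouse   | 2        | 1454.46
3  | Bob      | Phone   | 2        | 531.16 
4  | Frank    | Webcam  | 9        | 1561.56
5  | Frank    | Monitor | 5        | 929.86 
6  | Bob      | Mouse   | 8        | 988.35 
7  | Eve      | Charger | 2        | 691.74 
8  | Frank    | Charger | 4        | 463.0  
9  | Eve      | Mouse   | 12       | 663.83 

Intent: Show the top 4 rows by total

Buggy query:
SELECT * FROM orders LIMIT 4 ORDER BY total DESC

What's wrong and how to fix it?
Bug: ORDER BY cannot follow LIMIT; LIMIT is the final clause

Fix: Sort with ORDER BY, then apply LIMIT

Corrected query:
SELECT * FROM orders ORDER BY total DESC LIMIT 4

Result:
id | customer | product | quantity | total  
---+----------+---------+----------+--------
1  | Dave     | Monitor | 1        | 1706.82
4  | Frank    | Webcam  | 9        | 1561.56
2  | Eve      | Mouse   | 2        | 1454.46
6  | Bob      | Mouse   | 8        | 988.35 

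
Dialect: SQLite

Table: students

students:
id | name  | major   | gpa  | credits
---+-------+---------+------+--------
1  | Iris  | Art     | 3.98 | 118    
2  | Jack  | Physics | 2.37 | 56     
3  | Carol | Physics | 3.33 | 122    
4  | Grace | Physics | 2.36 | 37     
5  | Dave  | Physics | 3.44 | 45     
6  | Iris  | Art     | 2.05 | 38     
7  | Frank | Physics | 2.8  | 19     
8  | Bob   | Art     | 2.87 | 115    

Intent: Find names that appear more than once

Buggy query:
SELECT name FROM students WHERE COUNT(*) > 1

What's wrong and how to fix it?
Bug: WHERE can't reference COUNT(*); aggregates are computed after WHERE

Fix: Group first, then use HAVING for the count condition

Corrected query:
SELECT name FROM students GROUP BY name HAVING COUNT(*) > 1

Result:
name
----
Iris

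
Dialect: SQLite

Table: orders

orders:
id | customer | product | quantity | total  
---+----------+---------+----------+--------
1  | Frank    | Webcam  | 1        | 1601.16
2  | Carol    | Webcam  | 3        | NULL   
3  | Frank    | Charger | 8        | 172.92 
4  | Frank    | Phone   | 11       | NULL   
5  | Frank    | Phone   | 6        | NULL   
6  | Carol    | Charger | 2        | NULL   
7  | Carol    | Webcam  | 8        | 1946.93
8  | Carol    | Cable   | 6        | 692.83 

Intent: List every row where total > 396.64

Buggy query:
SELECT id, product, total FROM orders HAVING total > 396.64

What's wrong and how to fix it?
Bug: This is a non-aggregate query (no GROUP BY, no aggregates), so in SQLite the HAVING clause is invalid here; a row-level condition belongs in WHERE

Fix: Use WHERE for row-level filtering

Corrected query:
SELECT id, product, total FROM orders WHERE total > 396.64

Result:
id | product | total  
---+---------+--------
1  | Webcam  | 1601.16
7  | Webcam  | 1946.93
8  | Cable   | 692.83 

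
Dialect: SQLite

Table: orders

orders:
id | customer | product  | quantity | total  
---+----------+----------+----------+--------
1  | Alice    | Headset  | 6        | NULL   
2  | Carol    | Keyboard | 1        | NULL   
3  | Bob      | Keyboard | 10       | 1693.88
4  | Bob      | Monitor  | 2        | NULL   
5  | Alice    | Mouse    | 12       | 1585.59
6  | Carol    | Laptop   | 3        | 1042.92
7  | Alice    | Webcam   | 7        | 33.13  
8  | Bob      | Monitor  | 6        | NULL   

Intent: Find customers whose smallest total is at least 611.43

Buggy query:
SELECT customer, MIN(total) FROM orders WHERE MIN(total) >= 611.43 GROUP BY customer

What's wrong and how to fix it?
Bug: MIN() in WHERE is a misuse of aggregate

Fix: Replace WHERE with HAVING after the GROUP BY

Corrected query:
SELECT customer, MIN(total) FROM orders GROUP BY customer HAVING MIN(total) >= 611.43

Result:
customer | MIN(total)
---------+-----------
Bob      | 1693.88   
Carol    | 1042.92   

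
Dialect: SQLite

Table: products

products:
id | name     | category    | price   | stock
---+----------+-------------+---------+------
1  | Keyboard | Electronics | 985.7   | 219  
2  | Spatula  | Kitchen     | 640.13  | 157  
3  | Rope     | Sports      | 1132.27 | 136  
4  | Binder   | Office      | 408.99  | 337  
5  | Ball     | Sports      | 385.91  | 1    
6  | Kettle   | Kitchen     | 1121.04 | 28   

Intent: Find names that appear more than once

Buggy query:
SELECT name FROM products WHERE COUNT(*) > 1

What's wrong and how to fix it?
Bug: WHERE can't reference COUNT(*); aggregates are computed after WHERE

Fix: GROUP BY name, then filter groups with HAVING COUNT(*) > 1

Corrected query:
SELECT name FROM products GROUP BY name HAVING COUNT(*) > 1

Result:
(no rows)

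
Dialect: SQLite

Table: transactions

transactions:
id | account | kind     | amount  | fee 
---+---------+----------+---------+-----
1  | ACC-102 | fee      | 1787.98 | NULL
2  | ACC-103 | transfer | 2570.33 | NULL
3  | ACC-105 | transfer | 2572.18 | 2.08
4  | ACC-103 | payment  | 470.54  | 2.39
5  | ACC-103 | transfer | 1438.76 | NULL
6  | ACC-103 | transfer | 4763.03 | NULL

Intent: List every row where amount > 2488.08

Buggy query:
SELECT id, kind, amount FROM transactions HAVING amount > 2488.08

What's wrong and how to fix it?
Bug: HAVING filters the output of aggregation, but this query has no GROUP BY and no aggregate functions, so SQLite rejects it (HAVING clause on a non-aggregate query); the condition here is per row

Fix: Use WHERE for row-level filtering

Corrected query:
SELECT id, kind, amount FROM transactions WHERE amount > 2488.08

Result:
id | kind     | amount 
---+----------+--------
2  | transfer | 2570.33
3  | transfer | 2572.18
6  | transfer | 4763.03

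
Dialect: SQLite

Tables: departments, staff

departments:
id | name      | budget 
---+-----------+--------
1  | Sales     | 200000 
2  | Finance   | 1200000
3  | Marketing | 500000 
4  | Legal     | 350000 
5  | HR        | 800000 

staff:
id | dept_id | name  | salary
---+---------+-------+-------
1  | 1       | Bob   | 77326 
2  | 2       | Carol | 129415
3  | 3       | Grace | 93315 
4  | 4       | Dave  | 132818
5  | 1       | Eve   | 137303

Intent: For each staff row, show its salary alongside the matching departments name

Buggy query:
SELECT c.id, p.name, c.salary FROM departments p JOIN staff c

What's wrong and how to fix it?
Bug: JOIN with no ON clause produces a cartesian product; every staff row pairs with every departments row

Fix: Specify the join condition linking the foreign key to the parent id

Corrected query:
SELECT c.id, p.name, c.salary FROM departments p JOIN staff c ON c.dept_id = p.id

Result:
id | name      | salary
---+-----------+-------
1  | Sales     | 77326 
2  | Finance   | 129415
3  | Marketing | 93315 
4  | Legal     | 132818
5  | Sales     | 137303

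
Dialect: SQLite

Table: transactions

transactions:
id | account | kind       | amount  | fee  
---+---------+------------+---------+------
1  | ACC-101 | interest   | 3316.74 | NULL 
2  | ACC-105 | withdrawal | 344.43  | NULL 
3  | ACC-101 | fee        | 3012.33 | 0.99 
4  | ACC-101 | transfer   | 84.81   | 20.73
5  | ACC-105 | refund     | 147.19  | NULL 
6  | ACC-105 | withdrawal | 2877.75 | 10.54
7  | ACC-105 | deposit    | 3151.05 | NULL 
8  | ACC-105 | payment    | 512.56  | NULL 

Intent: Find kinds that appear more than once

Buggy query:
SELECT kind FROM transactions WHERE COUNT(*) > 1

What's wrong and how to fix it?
Bug: WHERE can't reference COUNT(*); aggregates are computed after WHERE

Fix: GROUP BY kind, then filter groups with HAVING COUNT(*) > 1

Corrected query:
SELECT kind FROM transactions GROUP BY kind HAVING COUNT(*) > 1

Result:
kind      
----------
withdrawal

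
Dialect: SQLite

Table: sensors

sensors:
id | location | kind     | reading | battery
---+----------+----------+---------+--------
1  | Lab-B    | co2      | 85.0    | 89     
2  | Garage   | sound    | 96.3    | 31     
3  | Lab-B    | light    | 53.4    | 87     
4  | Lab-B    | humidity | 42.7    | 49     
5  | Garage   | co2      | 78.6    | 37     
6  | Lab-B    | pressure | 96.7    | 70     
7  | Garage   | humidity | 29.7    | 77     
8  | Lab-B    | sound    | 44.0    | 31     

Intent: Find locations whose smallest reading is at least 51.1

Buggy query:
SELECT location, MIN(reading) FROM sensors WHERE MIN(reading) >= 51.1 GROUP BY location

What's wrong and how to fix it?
Bug: MIN() in WHERE is a misuse of aggregate

Fix: Use HAVING for the per-group MIN condition

Corrected query:
SELECT location, MIN(reading) FROM sensors GROUP BY location HAVING MIN(reading) >= 51.1

Result:
(no rows)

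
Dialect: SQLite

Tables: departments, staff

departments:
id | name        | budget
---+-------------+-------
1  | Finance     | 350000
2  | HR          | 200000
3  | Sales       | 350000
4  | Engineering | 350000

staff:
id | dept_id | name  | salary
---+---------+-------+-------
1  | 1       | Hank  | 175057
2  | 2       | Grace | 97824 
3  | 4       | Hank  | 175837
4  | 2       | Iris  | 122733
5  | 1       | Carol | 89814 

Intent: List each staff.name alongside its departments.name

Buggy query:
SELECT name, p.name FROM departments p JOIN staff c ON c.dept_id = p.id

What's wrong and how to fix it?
Bug: Both tables have a 'name' column; the unqualified reference is ambiguous

Fix: Prefix ambiguous columns with the table alias

Corrected query:
SELECT c.name, p.name FROM departments p JOIN staff c ON c.dept_id = p.id

Result:
name  | name       
------+------------
Hank  | Finance    
Grace | HR         
Hank  | Engineering
Iris  | HR         
Carol | Finance    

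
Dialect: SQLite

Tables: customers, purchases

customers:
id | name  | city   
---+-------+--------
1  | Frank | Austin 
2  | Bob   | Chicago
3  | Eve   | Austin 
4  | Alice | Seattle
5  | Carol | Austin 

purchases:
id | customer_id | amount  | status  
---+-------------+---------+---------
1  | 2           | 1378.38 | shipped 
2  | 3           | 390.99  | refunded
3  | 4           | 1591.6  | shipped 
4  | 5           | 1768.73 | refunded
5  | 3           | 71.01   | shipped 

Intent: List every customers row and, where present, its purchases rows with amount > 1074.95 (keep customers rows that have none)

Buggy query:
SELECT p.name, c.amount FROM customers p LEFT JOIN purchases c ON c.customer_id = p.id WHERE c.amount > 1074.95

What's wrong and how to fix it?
Bug: Filtering c.amount in WHERE discards the NULL rows produced by LEFT JOIN, turning it into an inner join

Fix: Put 'c.amount > 1074.95' in the JOIN's ON clause instead of WHERE

Corrected query:
SELECT p.name, c.amount FROM customers p LEFT JOIN purchases c ON c.customer_id = p.id AND c.amount > 1074.95

Result:
name  | amount 
------+--------
Frank | NULL   
Bob   | 1378.38
Eve   | NULL   
Alice | 1591.6 
Carol | 1768.73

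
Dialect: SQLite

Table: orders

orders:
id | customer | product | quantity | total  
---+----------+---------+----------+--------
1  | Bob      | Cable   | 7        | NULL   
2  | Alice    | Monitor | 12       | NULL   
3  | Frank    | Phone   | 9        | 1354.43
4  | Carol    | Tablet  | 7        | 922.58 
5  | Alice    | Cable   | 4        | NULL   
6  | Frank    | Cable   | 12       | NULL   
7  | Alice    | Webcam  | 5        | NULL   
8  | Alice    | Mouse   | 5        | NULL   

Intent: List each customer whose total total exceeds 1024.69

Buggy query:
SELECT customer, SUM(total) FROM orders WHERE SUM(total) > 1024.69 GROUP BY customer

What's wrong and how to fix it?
Bug: Aggregate functions cannot appear in a WHERE clause

Fix: Move the aggregate condition to a HAVING clause

Corrected query:
SELECT customer, SUM(total) FROM orders GROUP BY customer HAVING SUM(total) > 1024.69

Result:
customer | SUM(total)
---------+-----------
Frank    | 1354.43   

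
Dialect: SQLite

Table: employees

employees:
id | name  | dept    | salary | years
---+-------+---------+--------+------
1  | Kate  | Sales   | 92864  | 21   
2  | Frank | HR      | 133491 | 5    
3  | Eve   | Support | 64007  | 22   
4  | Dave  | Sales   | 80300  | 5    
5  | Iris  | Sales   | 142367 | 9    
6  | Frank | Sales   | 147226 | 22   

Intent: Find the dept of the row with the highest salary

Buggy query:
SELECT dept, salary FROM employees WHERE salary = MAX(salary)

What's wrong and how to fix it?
Bug: MAX(salary) is an aggregate and cannot be used directly in WHERE

Fix: Wrap MAX in a scalar subquery so WHERE compares against a single value

Corrected query:
SELECT dept, salary FROM employees WHERE salary = (SELECT MAX(salary) FROM employees)

Result:
dept  | salary
------+-------
Sales | 147226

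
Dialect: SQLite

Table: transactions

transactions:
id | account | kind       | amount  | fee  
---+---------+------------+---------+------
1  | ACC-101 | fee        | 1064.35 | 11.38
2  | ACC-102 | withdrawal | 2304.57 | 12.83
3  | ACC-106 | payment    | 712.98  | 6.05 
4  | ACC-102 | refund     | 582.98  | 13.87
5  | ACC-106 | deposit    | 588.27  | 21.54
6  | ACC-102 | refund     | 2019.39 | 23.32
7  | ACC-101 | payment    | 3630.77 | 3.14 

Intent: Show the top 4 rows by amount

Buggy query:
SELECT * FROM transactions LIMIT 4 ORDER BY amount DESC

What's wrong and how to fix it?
Bug: LIMIT must come after ORDER BY

Fix: Sort with ORDER BY, then apply LIMIT

Corrected query:
SELECT * FROM transactions ORDER BY amount DESC LIMIT 4

Result:
id | account | kind       | amount  | fee  
---+---------+------------+---------+------
7  | ACC-101 | payment    | 3630.77 | 3.14 
2  | ACC-102 | withdrawal | 2304.57 | 12.83
6  | ACC-102 | refund     | 2019.39 | 23.32
1  | ACC-101 | fee        | 1064.35 | 11.38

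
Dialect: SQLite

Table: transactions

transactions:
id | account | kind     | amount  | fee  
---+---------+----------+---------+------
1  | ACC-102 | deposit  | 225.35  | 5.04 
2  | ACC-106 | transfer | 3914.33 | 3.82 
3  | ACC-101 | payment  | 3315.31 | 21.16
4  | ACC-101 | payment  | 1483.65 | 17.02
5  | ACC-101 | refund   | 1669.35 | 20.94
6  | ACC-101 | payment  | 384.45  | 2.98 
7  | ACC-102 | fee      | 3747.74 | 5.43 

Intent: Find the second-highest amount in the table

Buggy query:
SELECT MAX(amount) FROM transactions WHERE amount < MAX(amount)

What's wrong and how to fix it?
Bug: MAX(amount) on the right of the comparison is an aggregate-in-WHERE error

Fix: Put the inner MAX in a scalar subquery

Corrected query:
SELECT MAX(amount) FROM transactions WHERE amount < (SELECT MAX(amount) FROM transactions)

Result:
MAX(amount)
-----------
3747.74    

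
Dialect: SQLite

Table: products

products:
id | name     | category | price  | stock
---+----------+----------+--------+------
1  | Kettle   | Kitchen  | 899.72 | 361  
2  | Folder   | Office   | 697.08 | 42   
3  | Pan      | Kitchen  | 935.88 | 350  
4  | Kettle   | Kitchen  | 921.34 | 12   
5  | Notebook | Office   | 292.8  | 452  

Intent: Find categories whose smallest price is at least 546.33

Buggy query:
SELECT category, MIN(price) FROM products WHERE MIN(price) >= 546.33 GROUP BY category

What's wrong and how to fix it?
Bug: MIN() in WHERE is a misuse of aggregate

Fix: Use HAVING for the per-group MIN condition

Corrected query:
SELECT category, MIN(price) FROM products GROUP BY category HAVING MIN(price) >= 546.33

Result:
category | MIN(price)
---------+-----------
Kitchen  | 899.72    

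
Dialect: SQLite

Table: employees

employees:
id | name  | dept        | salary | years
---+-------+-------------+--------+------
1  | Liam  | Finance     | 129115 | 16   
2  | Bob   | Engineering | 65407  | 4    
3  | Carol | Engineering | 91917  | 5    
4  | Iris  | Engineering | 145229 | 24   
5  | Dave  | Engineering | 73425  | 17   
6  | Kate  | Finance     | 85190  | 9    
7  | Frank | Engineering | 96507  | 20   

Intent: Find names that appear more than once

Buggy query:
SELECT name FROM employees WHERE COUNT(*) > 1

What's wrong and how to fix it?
Bug: COUNT(*) is an aggregate and cannot be used in WHERE

Fix: GROUP BY name, then filter groups with HAVING COUNT(*) > 1

Corrected query:
SELECT name FROM employees GROUP BY name HAVING COUNT(*) > 1

Result:
(no rows)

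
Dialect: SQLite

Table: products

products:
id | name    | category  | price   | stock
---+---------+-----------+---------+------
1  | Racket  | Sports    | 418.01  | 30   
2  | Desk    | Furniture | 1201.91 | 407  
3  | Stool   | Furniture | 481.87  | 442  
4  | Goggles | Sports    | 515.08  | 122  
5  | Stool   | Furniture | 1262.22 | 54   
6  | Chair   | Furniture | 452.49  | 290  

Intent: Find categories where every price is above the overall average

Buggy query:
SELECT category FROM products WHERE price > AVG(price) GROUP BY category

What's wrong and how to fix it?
Bug: WHERE evaluates per row before aggregation, so AVG() is unavailable

Fix: Compute the overall average in a scalar subquery and compare each group's MIN against it in HAVING

Corrected query:
SELECT category FROM products GROUP BY category HAVING MIN(price) > (SELECT AVG(price) FROM products)

Result:
(no rows)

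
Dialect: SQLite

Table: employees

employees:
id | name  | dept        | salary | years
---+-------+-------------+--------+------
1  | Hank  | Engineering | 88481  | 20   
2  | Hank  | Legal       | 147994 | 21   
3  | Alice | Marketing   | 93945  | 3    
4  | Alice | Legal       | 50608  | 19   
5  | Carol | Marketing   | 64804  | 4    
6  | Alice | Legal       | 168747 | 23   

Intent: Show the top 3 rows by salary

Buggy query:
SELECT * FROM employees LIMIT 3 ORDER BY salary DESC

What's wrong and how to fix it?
Bug: LIMIT must come after ORDER BY

Fix: Swap the clauses: ORDER BY first, then LIMIT

Corrected query:
SELECT * FROM employees ORDER BY salary DESC LIMIT 3

Result:
id | name  | dept      | salary | years
---+-------+-----------+--------+------
6  | Alice | Legal     | 168747 | 23   
2  | Hank  | Legal     | 147994 | 21   
3  | Alice | Marketing | 93945  | 3    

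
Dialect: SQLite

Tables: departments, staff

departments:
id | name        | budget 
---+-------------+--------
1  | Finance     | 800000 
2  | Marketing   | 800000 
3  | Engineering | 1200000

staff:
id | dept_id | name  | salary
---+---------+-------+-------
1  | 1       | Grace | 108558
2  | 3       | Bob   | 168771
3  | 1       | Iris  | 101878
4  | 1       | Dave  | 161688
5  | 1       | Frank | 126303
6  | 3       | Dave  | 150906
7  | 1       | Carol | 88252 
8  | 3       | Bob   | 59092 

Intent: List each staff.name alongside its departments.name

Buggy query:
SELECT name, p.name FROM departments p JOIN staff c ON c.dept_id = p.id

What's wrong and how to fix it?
Bug: Both tables have a 'name' column; the unqualified reference is ambiguous

Fix: Prefix ambiguous columns with the table alias

Corrected query:
SELECT c.name, p.name FROM departments p JOIN staff c ON c.dept_id = p.id

Result:
name  | name       
------+------------
Grace | Finance    
Bob   | Engineering
Iris  | Finance    
Dave  | Finance    
Frank | Finance    
Dave  | Engineering
Carol | Finance    
Bob   | Engineering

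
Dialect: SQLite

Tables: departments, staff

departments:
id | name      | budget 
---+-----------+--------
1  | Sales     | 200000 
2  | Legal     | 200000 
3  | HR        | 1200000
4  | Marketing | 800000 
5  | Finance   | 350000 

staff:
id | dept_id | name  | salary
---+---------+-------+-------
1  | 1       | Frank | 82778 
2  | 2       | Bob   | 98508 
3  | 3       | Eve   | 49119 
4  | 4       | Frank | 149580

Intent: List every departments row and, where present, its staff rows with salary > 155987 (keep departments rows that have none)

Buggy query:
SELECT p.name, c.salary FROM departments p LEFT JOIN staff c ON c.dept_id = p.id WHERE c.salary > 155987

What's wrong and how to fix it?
Bug: A WHERE condition on the right-hand table after LEFT JOIN drops unmatched parents

Fix: Move the right-table condition into the ON clause so unmatched parents are kept

Corrected query:
SELECT p.name, c.salary FROM departments p LEFT JOIN staff c ON c.dept_id = p.id AND c.salary > 155987

Result:
name      | salary
----------+-------
Sales     | NULL  
Legal     | NULL  
HR        | NULL  
Marketing | NULL  
Finance   | NULL  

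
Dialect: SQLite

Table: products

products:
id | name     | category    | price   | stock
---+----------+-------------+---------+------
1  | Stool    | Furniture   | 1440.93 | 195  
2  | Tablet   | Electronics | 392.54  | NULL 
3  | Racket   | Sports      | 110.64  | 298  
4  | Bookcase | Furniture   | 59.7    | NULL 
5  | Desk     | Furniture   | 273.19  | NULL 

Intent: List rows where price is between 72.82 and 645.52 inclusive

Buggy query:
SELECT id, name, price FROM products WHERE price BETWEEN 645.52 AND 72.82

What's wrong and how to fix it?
Bug: The bounds are reversed; BETWEEN a AND b requires a <= b to match anything

Fix: Swap the bounds so the smaller value comes first

Corrected query:
SELECT id, name, price FROM products WHERE price BETWEEN 72.82 AND 645.52

Result:
id | name   | price 
---+--------+-------
2  | Tablet | 392.54
3  | Racket | 110.64
5  | Desk   | 273.19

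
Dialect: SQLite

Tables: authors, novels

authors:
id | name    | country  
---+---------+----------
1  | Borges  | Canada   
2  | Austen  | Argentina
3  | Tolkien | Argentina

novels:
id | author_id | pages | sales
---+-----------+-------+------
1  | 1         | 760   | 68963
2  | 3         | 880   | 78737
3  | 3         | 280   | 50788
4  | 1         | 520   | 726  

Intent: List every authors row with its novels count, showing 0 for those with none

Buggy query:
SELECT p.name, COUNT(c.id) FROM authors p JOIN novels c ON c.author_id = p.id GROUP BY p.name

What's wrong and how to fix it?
Bug: An inner join excludes parents with zero children

Fix: Use LEFT JOIN so parents without children still appear (COUNT(c.id) gives 0)

Corrected query:
SELECT p.name, COUNT(c.id) FROM authors p LEFT JOIN novels c ON c.author_id = p.id GROUP BY p.name

Result:
name    | COUNT(c.id)
--------+------------
Austen  | 0          
Borges  | 2          
Tolkien | 2          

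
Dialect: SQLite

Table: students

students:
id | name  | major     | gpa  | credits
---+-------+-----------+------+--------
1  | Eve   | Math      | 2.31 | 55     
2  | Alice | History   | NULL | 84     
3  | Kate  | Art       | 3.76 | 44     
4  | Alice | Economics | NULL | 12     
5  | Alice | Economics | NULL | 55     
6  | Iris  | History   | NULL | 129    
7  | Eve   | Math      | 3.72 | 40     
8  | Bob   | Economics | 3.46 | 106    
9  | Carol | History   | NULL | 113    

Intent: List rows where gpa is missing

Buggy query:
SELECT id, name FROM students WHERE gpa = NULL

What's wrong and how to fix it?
Bug: Comparing to NULL with '=' never matches; NULL = NULL is unknown, not true

Fix: Use IS NULL to test for NULL

Corrected query:
SELECT id, name FROM students WHERE gpa IS NULL

Result:
id | name 
---+------
2  | Alice
4  | Alice
5  | Alice
6  | Iris 
9  | Carol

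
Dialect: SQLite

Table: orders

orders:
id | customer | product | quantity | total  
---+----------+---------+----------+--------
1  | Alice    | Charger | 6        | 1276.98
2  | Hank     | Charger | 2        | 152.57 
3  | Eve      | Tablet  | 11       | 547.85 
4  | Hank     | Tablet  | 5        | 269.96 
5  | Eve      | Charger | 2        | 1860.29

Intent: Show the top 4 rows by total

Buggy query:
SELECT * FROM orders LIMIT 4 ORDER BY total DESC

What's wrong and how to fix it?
Bug: LIMIT must come after ORDER BY

Fix: Sort with ORDER BY, then apply LIMIT

Corrected query:
SELECT * FROM orders ORDER BY total DESC LIMIT 4

Result:
id | customer | product | quantity | total  
---+----------+---------+----------+--------
5  | Eve      | Charger | 2        | 1860.29
1  | Alice    | Charger | 6        | 1276.98
3  | Eve      | Tablet  | 11       | 547.85 
4  | Hank     | Tablet  | 5        | 269.96 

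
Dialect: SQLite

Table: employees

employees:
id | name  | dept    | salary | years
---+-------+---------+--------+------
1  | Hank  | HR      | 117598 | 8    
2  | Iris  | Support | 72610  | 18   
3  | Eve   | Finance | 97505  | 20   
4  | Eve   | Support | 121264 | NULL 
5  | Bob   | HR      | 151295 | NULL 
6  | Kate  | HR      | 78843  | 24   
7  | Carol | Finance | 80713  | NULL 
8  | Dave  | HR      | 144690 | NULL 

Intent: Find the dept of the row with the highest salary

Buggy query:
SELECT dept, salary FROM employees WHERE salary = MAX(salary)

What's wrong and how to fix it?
Bug: WHERE is evaluated per row; an aggregate over the whole table isn't defined there

Fix: Use a subquery: WHERE salary = (SELECT MAX(salary) FROM employees)

Corrected query:
SELECT dept, salary FROM employees WHERE salary = (SELECT MAX(salary) FROM employees)

Result:
dept | salary
-----+-------
HR   | 151295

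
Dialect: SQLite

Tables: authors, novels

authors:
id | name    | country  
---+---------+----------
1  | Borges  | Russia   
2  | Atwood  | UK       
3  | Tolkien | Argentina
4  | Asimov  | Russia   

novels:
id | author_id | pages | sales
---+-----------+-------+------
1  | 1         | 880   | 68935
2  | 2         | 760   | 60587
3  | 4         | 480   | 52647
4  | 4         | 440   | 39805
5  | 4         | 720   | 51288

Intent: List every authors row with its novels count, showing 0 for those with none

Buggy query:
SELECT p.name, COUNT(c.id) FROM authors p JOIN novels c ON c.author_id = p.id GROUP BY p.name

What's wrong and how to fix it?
Bug: INNER JOIN drops authors rows that have no matching novels rows

Fix: Switch to LEFT JOIN to retain unmatched parent rows

Corrected query:
SELECT p.name, COUNT(c.id) FROM authors p LEFT JOIN novels c ON c.author_id = p.id GROUP BY p.name

Result:
name    | COUNT(c.id)
--------+------------
Asimov  | 3          
Atwood  | 1          
Borges  | 1          
Tolkien | 0          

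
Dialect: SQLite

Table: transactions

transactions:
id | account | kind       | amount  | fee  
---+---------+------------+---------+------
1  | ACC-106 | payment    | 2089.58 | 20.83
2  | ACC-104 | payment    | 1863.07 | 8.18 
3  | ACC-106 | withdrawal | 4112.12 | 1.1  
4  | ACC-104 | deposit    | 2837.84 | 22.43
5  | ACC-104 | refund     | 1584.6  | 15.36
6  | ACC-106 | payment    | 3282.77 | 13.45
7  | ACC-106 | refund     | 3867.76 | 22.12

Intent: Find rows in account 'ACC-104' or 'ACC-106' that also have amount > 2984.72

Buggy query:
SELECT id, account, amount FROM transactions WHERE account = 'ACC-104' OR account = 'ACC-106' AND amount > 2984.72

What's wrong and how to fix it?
Bug: AND binds tighter than OR, so this parses as account = 'ACC-104' OR (account = 'ACC-106' AND amount > 2984.72)

Fix: Add parentheses around the OR so the AND applies to both alternatives

Corrected query:
SELECT id, account, amount FROM transactions WHERE (account = 'ACC-104' OR account = 'ACC-106') AND amount > 2984.72

Result:
id | account | amount 
---+---------+--------
3  | ACC-106 | 4112.12
6  | ACC-106 | 3282.77
7  | ACC-106 | 3867.76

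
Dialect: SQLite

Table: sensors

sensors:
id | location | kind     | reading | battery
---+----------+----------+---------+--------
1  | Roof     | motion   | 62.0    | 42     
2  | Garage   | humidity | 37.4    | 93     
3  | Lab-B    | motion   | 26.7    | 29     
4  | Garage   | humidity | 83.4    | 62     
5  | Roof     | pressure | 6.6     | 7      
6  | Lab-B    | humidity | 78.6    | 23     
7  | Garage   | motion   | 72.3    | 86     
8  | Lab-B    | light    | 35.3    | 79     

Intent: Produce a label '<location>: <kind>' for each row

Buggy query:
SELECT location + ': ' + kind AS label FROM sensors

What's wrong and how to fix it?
Bug: SQLite uses || for string concatenation; + coerces text to numbers (yielding 0)

Fix: Use the || operator for string concatenation

Corrected query:
SELECT location || ': ' || kind AS label FROM sensors

Result:
label           
----------------
Roof: motion    
Garage: humidity
Lab-B: motion   
Garage: humidity
Roof: pressure  
Lab-B: humidity 
Garage: motion  
Lab-B: light    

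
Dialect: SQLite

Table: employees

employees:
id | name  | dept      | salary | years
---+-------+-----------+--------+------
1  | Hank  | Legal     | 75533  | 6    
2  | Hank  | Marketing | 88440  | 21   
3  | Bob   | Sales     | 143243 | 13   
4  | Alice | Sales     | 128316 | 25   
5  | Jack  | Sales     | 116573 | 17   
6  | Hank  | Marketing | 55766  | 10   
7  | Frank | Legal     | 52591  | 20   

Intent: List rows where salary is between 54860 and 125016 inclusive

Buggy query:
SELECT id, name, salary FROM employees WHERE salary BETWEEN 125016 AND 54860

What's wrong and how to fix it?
Bug: The bounds are reversed; BETWEEN a AND b requires a <= b to match anything

Fix: Swap the bounds so the smaller value comes first

Corrected query:
SELECT id, name, salary FROM employees WHERE salary BETWEEN 54860 AND 125016

Result:
id | name | salary
---+------+-------
1  | Hank | 75533 
2  | Hank | 88440 
5  | Jack | 116573
6  | Hank | 55766 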